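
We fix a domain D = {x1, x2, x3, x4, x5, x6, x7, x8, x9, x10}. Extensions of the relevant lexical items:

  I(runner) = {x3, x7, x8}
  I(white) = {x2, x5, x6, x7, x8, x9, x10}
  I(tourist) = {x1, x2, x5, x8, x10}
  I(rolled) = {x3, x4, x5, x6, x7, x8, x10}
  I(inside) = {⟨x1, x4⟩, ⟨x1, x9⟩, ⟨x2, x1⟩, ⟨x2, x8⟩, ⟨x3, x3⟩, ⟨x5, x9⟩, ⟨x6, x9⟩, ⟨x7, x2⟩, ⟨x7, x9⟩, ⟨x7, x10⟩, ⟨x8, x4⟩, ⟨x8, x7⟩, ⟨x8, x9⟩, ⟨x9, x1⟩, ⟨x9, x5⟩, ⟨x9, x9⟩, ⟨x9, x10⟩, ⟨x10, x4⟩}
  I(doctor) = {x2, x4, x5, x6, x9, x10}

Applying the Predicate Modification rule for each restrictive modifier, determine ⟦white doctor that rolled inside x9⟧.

{x5, x6}

⟦that rolled⟧ = ⟦rolled⟧ = {x3, x4, x5, x6, x7, x8, x10}
⟦inside x9⟧ = {x : ⟨x, x9⟩ ∈ ⟦inside⟧} = {x1, x5, x6, x7, x8, x9}
⟦doctor⟧ = {x2, x4, x5, x6, x9, x10}
… ∩ ⟦that rolled⟧ = {x2, x4, x5, x6, x9, x10} ∩ {x3, x4, x5, x6, x7, x8, x10} = {x4, x5, x6, x10}
… ∩ ⟦inside x9⟧ = {x4, x5, x6, x10} ∩ {x1, x5, x6, x7, x8, x9} = {x5, x6}
… ∩ ⟦white⟧ = {x5, x6} ∩ {x2, x5, x6, x7, x8, x9, x10} = {x5, x6}
So ⟦white doctor that rolled inside x9⟧ = {x5, x6}.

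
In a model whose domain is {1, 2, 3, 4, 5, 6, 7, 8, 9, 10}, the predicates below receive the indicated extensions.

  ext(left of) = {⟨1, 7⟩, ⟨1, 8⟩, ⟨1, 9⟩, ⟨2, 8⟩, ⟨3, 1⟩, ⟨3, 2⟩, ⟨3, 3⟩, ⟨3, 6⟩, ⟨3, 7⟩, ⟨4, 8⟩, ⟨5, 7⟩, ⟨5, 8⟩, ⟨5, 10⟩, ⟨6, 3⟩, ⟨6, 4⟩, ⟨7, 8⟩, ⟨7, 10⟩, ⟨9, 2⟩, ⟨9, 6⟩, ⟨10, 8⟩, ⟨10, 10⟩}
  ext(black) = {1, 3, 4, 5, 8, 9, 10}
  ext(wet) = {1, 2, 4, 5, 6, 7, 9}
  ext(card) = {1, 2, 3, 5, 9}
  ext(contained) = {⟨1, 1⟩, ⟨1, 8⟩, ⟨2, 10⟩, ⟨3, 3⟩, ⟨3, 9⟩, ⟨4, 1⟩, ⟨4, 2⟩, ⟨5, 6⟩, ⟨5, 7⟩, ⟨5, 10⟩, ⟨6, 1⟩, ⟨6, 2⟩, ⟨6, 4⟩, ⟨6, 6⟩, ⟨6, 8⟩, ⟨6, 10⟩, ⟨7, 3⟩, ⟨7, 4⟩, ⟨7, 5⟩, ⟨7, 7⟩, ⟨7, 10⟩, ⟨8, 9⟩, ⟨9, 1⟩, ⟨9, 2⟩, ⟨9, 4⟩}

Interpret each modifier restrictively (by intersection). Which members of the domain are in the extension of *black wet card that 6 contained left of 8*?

⟦that 6 contained⟧ = {x : ⟨6, x⟩ ∈ ⟦contained⟧} = {1, 2, 4, 6, 8, 10}
⟦left of 8⟧ = {x : ⟨x, 8⟩ ∈ ⟦left of⟧} = {1, 2, 4, 5, 7, 10}
⟦card⟧ = {1, 2, 3, 5, 9}
… ∩ ⟦that 6 contained⟧ = {1, 2, 3, 5, 9} ∩ {1, 2, 4, 6, 8, 10} = {1, 2}
… ∩ ⟦left of 8⟧ = {1, 2} ∩ {1, 2, 4, 5, 7, 10} = {1, 2}
… ∩ ⟦black⟧ = {1, 2} ∩ {1, 3, 4, 5, 8, 9, 10} = {1}
… ∩ ⟦wet⟧ = {1} ∩ {1, 2, 4, 5, 6, 7, 9} = {1}
So ⟦black wet card that 6 contained left of 8⟧ = {1}.

{1}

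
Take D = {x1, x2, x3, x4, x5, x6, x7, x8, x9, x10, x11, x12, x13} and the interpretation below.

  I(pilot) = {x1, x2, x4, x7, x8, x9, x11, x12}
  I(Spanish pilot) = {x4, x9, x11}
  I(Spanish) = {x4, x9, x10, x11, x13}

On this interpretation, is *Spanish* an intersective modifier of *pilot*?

⟦Spanish⟧ ∩ ⟦pilot⟧ = {x4, x9, x10, x11, x13} ∩ {x1, x2, x4, x7, x8, x9, x11, x12} = {x4, x9, x11}
Observed ⟦Spanish pilot⟧ = {x4, x9, x11}.
These coincide, so the modifier is intersective here.

yes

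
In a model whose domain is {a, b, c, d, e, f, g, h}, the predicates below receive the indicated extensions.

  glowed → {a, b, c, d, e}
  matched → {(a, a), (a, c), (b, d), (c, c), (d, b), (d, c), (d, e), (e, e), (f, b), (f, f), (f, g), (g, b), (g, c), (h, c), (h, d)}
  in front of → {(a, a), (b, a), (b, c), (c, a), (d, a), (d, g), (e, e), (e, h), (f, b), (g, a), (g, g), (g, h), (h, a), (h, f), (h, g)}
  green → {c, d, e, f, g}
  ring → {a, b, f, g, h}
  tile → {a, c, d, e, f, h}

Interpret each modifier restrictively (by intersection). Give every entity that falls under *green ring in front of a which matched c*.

{g}

⟦in front of a⟧ = {x : ⟨x, a⟩ ∈ ⟦in front of⟧} = {a, b, c, d, g, h}
⟦which matched c⟧ = {x : ⟨x, c⟩ ∈ ⟦matched⟧} = {a, c, d, g, h}
⟦ring⟧ = {a, b, f, g, h}
… ∩ ⟦in front of a⟧ = {a, b, f, g, h} ∩ {a, b, c, d, g, h} = {a, b, g, h}
… ∩ ⟦which matched c⟧ = {a, b, g, h} ∩ {a, c, d, g, h} = {a, g, h}
… ∩ ⟦green⟧ = {a, g, h} ∩ {c, d, e, f, g} = {g}
So ⟦green ring in front of a which matched c⟧ = {g}.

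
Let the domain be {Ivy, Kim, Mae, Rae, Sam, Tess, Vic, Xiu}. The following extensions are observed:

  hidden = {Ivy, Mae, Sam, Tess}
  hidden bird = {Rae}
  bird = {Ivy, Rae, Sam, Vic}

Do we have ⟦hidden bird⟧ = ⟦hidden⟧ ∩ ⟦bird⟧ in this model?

⟦hidden⟧ ∩ ⟦bird⟧ = {Ivy, Mae, Sam, Tess} ∩ {Ivy, Rae, Sam, Vic} = {Ivy, Sam}
Observed ⟦hidden bird⟧ = {Rae}.
These differ, so the modifier is not intersective in this model.

no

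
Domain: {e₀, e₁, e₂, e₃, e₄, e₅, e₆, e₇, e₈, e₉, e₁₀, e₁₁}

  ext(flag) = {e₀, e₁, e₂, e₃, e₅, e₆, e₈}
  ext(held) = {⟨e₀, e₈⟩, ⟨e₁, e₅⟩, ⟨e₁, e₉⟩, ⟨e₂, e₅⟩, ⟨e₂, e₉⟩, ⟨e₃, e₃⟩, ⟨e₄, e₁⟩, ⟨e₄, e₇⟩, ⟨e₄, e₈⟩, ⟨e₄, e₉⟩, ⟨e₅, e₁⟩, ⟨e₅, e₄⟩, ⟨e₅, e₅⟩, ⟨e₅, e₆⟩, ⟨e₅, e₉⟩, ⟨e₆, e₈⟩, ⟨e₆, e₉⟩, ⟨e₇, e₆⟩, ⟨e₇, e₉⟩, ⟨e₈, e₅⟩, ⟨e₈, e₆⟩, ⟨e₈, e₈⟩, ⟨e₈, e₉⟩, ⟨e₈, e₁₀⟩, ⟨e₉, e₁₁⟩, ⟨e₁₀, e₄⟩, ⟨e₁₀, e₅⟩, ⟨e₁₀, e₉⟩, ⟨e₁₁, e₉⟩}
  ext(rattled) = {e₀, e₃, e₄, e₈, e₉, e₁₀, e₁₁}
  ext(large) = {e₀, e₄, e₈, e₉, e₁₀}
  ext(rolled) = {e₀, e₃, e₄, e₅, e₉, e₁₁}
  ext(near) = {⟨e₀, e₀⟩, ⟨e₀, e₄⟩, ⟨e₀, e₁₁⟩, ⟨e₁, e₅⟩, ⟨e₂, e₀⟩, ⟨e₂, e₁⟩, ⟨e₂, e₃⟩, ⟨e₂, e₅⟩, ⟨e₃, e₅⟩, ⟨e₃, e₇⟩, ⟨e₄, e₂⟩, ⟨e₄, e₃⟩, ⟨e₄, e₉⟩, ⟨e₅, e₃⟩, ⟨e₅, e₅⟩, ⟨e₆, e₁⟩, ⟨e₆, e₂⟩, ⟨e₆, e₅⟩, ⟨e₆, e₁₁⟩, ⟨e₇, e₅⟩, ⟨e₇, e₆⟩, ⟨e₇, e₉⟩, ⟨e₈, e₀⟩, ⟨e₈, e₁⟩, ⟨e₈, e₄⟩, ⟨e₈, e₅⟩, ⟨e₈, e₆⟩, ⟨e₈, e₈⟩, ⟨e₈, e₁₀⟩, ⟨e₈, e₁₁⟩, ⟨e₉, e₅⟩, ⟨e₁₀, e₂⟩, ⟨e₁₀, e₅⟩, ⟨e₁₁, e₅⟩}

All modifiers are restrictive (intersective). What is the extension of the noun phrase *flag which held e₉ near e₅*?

{e₁, e₂, e₅, e₆, e₈}

⟦which held e₉⟧ = {x : ⟨x, e₉⟩ ∈ ⟦held⟧} = {e₁, e₂, e₄, e₅, e₆, e₇, e₈, e₁₀, e₁₁}
⟦near e₅⟧ = {x : ⟨x, e₅⟩ ∈ ⟦near⟧} = {e₁, e₂, e₃, e₅, e₆, e₇, e₈, e₉, e₁₀, e₁₁}
⟦flag⟧ = {e₀, e₁, e₂, e₃, e₅, e₆, e₈}
… ∩ ⟦which held e₉⟧ = {e₀, e₁, e₂, e₃, e₅, e₆, e₈} ∩ {e₁, e₂, e₄, e₅, e₆, e₇, e₈, e₁₀, e₁₁} = {e₁, e₂, e₅, e₆, e₈}
… ∩ ⟦near e₅⟧ = {e₁, e₂, e₅, e₆, e₈} ∩ {e₁, e₂, e₃, e₅, e₆, e₇, e₈, e₉, e₁₀, e₁₁} = {e₁, e₂, e₅, e₆, e₈}
So ⟦flag which held e₉ near e₅⟧ = {e₁, e₂, e₅, e₆, e₈}.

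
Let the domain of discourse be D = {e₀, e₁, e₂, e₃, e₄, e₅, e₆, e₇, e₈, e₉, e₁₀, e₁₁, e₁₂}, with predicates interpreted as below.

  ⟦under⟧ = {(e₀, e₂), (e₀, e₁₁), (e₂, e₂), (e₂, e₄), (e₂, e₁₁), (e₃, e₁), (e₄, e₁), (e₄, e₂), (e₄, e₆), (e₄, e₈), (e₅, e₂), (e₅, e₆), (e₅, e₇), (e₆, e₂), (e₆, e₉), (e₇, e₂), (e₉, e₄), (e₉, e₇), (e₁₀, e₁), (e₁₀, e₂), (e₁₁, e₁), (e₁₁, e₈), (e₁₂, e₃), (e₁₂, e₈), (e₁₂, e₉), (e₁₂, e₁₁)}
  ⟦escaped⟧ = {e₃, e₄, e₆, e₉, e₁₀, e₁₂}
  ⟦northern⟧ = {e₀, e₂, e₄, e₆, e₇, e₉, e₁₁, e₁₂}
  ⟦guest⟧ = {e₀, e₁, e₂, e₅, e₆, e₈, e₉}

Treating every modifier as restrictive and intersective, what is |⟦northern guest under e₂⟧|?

⟦under e₂⟧ = {x : ⟨x, e₂⟩ ∈ ⟦under⟧} = {e₀, e₂, e₄, e₅, e₆, e₇, e₁₀}
⟦guest⟧ = {e₀, e₁, e₂, e₅, e₆, e₈, e₉}
… ∩ ⟦under e₂⟧ = {e₀, e₁, e₂, e₅, e₆, e₈, e₉} ∩ {e₀, e₂, e₄, e₅, e₆, e₇, e₁₀} = {e₀, e₂, e₅, e₆}
… ∩ ⟦northern⟧ = {e₀, e₂, e₅, e₆} ∩ {e₀, e₂, e₄, e₆, e₇, e₉, e₁₁, e₁₂} = {e₀, e₂, e₆}
⟦northern guest under e₂⟧ = {e₀, e₂, e₆}, so the cardinality is 3.

3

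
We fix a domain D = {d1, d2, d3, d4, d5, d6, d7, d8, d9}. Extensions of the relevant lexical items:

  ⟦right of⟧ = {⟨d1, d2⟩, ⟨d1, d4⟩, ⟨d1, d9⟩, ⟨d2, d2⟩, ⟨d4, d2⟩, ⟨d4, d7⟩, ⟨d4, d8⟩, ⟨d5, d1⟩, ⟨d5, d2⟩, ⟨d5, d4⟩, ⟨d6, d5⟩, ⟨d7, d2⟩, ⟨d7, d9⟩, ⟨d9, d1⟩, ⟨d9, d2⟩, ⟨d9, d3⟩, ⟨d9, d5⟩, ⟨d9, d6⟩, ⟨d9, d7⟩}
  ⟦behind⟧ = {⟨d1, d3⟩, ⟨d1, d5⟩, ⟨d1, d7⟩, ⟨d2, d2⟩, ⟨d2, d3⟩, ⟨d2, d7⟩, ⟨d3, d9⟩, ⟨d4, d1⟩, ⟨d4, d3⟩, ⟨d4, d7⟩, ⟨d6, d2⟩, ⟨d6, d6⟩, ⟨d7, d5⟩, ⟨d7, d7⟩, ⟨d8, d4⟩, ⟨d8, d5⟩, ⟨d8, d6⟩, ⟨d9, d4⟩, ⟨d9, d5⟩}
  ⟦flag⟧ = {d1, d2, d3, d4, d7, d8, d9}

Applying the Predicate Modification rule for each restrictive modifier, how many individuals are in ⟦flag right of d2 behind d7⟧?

4

⟦right of d2⟧ = {x : ⟨x, d2⟩ ∈ ⟦right of⟧} = {d1, d2, d4, d5, d7, d9}
⟦behind d7⟧ = {x : ⟨x, d7⟩ ∈ ⟦behind⟧} = {d1, d2, d4, d7}
⟦flag⟧ = {d1, d2, d3, d4, d7, d8, d9}
… ∩ ⟦right of d2⟧ = {d1, d2, d3, d4, d7, d8, d9} ∩ {d1, d2, d4, d5, d7, d9} = {d1, d2, d4, d7, d9}
… ∩ ⟦behind d7⟧ = {d1, d2, d4, d7, d9} ∩ {d1, d2, d4, d7} = {d1, d2, d4, d7}
⟦flag right of d2 behind d7⟧ = {d1, d2, d4, d7}, so the cardinality is 4.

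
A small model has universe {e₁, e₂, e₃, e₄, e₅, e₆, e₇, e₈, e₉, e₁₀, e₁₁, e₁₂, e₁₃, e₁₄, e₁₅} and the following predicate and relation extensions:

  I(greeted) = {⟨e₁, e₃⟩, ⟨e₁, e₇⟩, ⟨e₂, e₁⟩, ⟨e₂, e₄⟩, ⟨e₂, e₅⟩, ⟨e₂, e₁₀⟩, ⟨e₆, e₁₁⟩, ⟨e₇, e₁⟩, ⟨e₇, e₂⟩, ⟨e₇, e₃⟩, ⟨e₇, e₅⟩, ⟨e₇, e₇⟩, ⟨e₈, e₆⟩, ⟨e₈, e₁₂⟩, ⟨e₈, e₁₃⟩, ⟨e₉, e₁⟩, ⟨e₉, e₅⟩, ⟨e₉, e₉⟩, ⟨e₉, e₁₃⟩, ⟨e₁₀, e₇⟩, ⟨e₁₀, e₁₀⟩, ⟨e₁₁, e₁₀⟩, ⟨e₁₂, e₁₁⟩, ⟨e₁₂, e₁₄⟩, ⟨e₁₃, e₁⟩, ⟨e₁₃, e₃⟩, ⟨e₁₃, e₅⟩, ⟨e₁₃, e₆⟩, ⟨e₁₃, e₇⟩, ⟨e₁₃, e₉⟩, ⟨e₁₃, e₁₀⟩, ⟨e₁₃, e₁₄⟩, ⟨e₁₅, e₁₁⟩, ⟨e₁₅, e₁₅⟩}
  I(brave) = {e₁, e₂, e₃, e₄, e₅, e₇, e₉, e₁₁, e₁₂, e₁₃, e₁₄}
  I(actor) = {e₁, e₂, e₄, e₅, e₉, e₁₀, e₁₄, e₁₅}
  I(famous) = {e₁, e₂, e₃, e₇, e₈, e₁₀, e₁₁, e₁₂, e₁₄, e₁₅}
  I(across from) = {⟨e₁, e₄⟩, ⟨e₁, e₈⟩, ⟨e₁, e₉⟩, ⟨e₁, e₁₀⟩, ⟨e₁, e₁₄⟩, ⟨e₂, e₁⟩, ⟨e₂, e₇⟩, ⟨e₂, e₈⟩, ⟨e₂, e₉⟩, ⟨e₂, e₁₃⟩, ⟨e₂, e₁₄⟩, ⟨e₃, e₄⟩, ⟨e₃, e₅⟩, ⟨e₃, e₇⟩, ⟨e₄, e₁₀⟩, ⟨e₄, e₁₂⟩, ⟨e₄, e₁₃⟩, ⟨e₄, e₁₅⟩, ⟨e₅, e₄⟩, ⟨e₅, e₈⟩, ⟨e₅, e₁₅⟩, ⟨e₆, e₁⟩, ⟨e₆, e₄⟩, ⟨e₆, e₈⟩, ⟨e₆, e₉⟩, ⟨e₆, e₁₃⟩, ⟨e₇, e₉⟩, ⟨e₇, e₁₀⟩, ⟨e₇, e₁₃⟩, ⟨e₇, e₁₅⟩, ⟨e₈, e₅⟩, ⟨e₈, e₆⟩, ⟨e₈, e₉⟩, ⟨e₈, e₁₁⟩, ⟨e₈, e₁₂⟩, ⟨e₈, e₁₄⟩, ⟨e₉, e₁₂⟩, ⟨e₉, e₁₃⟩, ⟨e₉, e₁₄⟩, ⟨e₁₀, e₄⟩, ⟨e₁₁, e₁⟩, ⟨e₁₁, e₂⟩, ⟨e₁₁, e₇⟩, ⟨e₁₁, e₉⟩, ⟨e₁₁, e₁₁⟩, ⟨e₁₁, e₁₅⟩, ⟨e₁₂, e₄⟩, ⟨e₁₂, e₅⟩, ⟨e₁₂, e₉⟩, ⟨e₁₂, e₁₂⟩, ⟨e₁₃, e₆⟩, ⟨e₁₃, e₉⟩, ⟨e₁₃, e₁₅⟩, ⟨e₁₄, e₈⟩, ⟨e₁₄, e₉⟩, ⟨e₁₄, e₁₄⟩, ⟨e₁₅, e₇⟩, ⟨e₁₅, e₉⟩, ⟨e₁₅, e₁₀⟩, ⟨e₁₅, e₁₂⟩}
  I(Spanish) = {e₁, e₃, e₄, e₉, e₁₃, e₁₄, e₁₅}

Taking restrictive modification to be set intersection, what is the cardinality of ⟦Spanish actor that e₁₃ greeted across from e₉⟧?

2

⟦that e₁₃ greeted⟧ = {x : ⟨e₁₃, x⟩ ∈ ⟦greeted⟧} = {e₁, e₃, e₅, e₆, e₇, e₉, e₁₀, e₁₄}
⟦across from e₉⟧ = {x : ⟨x, e₉⟩ ∈ ⟦across from⟧} = {e₁, e₂, e₆, e₇, e₈, e₁₁, e₁₂, e₁₃, e₁₄, e₁₅}
⟦actor⟧ = {e₁, e₂, e₄, e₅, e₉, e₁₀, e₁₄, e₁₅}
… ∩ ⟦that e₁₃ greeted⟧ = {e₁, e₂, e₄, e₅, e₉, e₁₀, e₁₄, e₁₅} ∩ {e₁, e₃, e₅, e₆, e₇, e₉, e₁₀, e₁₄} = {e₁, e₅, e₉, e₁₀, e₁₄}
… ∩ ⟦across from e₉⟧ = {e₁, e₅, e₉, e₁₀, e₁₄} ∩ {e₁, e₂, e₆, e₇, e₈, e₁₁, e₁₂, e₁₃, e₁₄, e₁₅} = {e₁, e₁₄}
… ∩ ⟦Spanish⟧ = {e₁, e₁₄} ∩ {e₁, e₃, e₄, e₉, e₁₃, e₁₄, e₁₅} = {e₁, e₁₄}
⟦Spanish actor that e₁₃ greeted across from e₉⟧ = {e₁, e₁₄}, so the cardinality is 2.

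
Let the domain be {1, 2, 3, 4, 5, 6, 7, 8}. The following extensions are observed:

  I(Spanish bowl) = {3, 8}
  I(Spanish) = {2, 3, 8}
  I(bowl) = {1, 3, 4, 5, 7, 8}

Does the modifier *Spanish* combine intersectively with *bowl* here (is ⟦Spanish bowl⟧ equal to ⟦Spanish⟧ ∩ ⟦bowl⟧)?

⟦Spanish⟧ ∩ ⟦bowl⟧ = {2, 3, 8} ∩ {1, 3, 4, 5, 7, 8} = {3, 8}
Observed ⟦Spanish bowl⟧ = {3, 8}.
These coincide, so the modifier is intersective here.

yes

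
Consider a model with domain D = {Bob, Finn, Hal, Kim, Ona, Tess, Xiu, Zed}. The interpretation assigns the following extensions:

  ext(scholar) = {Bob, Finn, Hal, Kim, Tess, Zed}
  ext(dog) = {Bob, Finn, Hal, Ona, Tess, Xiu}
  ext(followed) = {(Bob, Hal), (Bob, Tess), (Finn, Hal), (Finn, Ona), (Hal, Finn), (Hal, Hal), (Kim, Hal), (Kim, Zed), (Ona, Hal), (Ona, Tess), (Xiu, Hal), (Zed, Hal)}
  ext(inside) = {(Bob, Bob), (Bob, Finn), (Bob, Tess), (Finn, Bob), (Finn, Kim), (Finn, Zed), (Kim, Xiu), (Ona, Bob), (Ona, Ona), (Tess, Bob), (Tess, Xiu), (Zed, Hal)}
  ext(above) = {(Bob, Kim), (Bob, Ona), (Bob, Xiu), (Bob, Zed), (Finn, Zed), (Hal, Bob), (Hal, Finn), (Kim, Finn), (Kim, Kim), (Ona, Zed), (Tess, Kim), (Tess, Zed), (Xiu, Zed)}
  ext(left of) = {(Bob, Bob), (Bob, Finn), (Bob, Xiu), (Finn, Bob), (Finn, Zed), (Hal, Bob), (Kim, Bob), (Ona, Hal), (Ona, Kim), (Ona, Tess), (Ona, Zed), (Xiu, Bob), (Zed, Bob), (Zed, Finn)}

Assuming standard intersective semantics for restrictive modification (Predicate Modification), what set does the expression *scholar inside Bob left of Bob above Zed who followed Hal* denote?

{Bob, Finn}

⟦inside Bob⟧ = {x : ⟨x, Bob⟩ ∈ ⟦inside⟧} = {Bob, Finn, Ona, Tess}
⟦left of Bob⟧ = {x : ⟨x, Bob⟩ ∈ ⟦left of⟧} = {Bob, Finn, Hal, Kim, Xiu, Zed}
⟦above Zed⟧ = {x : ⟨x, Zed⟩ ∈ ⟦above⟧} = {Bob, Finn, Ona, Tess, Xiu}
⟦who followed Hal⟧ = {x : ⟨x, Hal⟩ ∈ ⟦followed⟧} = {Bob, Finn, Hal, Kim, Ona, Xiu, Zed}
⟦scholar⟧ = {Bob, Finn, Hal, Kim, Tess, Zed}
… ∩ ⟦inside Bob⟧ = {Bob, Finn, Hal, Kim, Tess, Zed} ∩ {Bob, Finn, Ona, Tess} = {Bob, Finn, Tess}
… ∩ ⟦left of Bob⟧ = {Bob, Finn, Tess} ∩ {Bob, Finn, Hal, Kim, Xiu, Zed} = {Bob, Finn}
… ∩ ⟦above Zed⟧ = {Bob, Finn} ∩ {Bob, Finn, Ona, Tess, Xiu} = {Bob, Finn}
… ∩ ⟦who followed Hal⟧ = {Bob, Finn} ∩ {Bob, Finn, Hal, Kim, Ona, Xiu, Zed} = {Bob, Finn}
So ⟦scholar inside Bob left of Bob above Zed who followed Hal⟧ = {Bob, Finn}.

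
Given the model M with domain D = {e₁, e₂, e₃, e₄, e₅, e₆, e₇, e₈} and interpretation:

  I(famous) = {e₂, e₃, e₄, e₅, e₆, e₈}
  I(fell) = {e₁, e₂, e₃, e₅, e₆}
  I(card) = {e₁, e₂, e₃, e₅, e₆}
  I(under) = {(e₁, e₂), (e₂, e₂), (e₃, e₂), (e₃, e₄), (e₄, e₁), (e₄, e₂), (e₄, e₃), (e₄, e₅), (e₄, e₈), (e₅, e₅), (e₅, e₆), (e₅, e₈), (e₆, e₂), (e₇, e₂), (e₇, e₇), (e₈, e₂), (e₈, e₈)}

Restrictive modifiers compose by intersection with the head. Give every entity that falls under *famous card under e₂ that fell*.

{e₂, e₃, e₆}

⟦under e₂⟧ = {x : ⟨x, e₂⟩ ∈ ⟦under⟧} = {e₁, e₂, e₃, e₄, e₆, e₇, e₈}
⟦that fell⟧ = ⟦fell⟧ = {e₁, e₂, e₃, e₅, e₆}
⟦card⟧ = {e₁, e₂, e₃, e₅, e₆}
… ∩ ⟦under e₂⟧ = {e₁, e₂, e₃, e₅, e₆} ∩ {e₁, e₂, e₃, e₄, e₆, e₇, e₈} = {e₁, e₂, e₃, e₆}
… ∩ ⟦that fell⟧ = {e₁, e₂, e₃, e₆} ∩ {e₁, e₂, e₃, e₅, e₆} = {e₁, e₂, e₃, e₆}
… ∩ ⟦famous⟧ = {e₁, e₂, e₃, e₆} ∩ {e₂, e₃, e₄, e₅, e₆, e₈} = {e₂, e₃, e₆}
So ⟦famous card under e₂ that fell⟧ = {e₂, e₃, e₆}.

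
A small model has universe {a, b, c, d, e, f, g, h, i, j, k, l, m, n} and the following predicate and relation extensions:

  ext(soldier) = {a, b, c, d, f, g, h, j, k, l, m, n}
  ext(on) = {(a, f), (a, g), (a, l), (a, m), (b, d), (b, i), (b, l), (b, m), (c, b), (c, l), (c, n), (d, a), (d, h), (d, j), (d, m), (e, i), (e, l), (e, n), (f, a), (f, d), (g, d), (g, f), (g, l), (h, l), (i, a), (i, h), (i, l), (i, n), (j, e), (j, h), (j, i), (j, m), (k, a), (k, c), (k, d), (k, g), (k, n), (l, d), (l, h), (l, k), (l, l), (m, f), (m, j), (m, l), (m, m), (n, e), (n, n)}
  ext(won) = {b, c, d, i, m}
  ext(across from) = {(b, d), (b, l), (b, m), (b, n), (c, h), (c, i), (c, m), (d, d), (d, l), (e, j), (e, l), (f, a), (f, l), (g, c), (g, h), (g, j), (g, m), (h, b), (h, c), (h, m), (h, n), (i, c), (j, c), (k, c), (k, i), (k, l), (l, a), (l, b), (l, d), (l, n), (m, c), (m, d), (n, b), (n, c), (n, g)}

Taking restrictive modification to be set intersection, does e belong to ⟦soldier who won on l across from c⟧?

⟦who won⟧ = ⟦won⟧ = {b, c, d, i, m}
⟦on l⟧ = {x : ⟨x, l⟩ ∈ ⟦on⟧} = {a, b, c, e, g, h, i, l, m}
⟦across from c⟧ = {x : ⟨x, c⟩ ∈ ⟦across from⟧} = {g, h, i, j, k, m, n}
⟦soldier⟧ = {a, b, c, d, f, g, h, j, k, l, m, n}
… ∩ ⟦who won⟧ = {a, b, c, d, f, g, h, j, k, l, m, n} ∩ {b, c, d, i, m} = {b, c, d, m}
… ∩ ⟦on l⟧ = {b, c, d, m} ∩ {a, b, c, e, g, h, i, l, m} = {b, c, m}
… ∩ ⟦across from c⟧ = {b, c, m} ∩ {g, h, i, j, k, m, n} = {m}
⟦soldier who won on l across from c⟧ = {m}; e ∉ this set.

no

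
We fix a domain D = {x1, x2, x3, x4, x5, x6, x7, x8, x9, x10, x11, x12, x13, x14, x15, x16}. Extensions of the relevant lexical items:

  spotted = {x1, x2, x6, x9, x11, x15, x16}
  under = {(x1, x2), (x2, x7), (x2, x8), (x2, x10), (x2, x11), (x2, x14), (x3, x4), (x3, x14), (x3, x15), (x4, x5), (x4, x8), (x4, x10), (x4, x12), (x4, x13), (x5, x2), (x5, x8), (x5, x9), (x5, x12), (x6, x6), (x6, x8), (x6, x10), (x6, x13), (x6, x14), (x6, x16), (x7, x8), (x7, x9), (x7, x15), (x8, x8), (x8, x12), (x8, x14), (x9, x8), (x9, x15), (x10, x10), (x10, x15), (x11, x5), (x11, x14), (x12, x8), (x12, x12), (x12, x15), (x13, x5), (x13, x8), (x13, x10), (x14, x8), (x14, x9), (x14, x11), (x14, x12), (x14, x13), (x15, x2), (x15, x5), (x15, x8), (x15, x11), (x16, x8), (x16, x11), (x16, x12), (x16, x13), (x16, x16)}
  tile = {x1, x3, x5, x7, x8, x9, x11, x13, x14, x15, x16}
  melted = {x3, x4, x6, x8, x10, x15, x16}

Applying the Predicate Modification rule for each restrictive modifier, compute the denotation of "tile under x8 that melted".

{x8, x15, x16}

⟦under x8⟧ = {x : ⟨x, x8⟩ ∈ ⟦under⟧} = {x2, x4, x5, x6, x7, x8, x9, x12, x13, x14, x15, x16}
⟦that melted⟧ = ⟦melted⟧ = {x3, x4, x6, x8, x10, x15, x16}
⟦tile⟧ = {x1, x3, x5, x7, x8, x9, x11, x13, x14, x15, x16}
… ∩ ⟦under x8⟧ = {x1, x3, x5, x7, x8, x9, x11, x13, x14, x15, x16} ∩ {x2, x4, x5, x6, x7, x8, x9, x12, x13, x14, x15, x16} = {x5, x7, x8, x9, x13, x14, x15, x16}
… ∩ ⟦that melted⟧ = {x5, x7, x8, x9, x13, x14, x15, x16} ∩ {x3, x4, x6, x8, x10, x15, x16} = {x8, x15, x16}
So ⟦tile under x8 that melted⟧ = {x8, x15, x16}.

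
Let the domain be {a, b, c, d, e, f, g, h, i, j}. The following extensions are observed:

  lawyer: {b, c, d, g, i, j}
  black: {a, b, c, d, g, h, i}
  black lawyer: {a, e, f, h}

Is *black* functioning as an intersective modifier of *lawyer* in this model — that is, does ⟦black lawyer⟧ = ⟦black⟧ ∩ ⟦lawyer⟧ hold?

⟦black⟧ ∩ ⟦lawyer⟧ = {a, b, c, d, g, h, i} ∩ {b, c, d, g, i, j} = {b, c, d, g, i}
Observed ⟦black lawyer⟧ = {a, e, f, h}.
These differ, so the modifier is not intersective in this model.

no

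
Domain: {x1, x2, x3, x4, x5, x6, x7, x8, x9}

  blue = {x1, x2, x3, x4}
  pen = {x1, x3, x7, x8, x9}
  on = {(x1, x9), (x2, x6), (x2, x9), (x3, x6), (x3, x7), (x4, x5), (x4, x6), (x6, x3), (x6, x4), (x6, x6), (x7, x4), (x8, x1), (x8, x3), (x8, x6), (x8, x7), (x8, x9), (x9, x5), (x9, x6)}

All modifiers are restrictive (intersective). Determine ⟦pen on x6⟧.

⟦on x6⟧ = {x : ⟨x, x6⟩ ∈ ⟦on⟧} = {x2, x3, x4, x6, x8, x9}
⟦pen⟧ = {x1, x3, x7, x8, x9}
… ∩ ⟦on x6⟧ = {x1, x3, x7, x8, x9} ∩ {x2, x3, x4, x6, x8, x9} = {x3, x8, x9}
So ⟦pen on x6⟧ = {x3, x8, x9}.

{x3, x8, x9}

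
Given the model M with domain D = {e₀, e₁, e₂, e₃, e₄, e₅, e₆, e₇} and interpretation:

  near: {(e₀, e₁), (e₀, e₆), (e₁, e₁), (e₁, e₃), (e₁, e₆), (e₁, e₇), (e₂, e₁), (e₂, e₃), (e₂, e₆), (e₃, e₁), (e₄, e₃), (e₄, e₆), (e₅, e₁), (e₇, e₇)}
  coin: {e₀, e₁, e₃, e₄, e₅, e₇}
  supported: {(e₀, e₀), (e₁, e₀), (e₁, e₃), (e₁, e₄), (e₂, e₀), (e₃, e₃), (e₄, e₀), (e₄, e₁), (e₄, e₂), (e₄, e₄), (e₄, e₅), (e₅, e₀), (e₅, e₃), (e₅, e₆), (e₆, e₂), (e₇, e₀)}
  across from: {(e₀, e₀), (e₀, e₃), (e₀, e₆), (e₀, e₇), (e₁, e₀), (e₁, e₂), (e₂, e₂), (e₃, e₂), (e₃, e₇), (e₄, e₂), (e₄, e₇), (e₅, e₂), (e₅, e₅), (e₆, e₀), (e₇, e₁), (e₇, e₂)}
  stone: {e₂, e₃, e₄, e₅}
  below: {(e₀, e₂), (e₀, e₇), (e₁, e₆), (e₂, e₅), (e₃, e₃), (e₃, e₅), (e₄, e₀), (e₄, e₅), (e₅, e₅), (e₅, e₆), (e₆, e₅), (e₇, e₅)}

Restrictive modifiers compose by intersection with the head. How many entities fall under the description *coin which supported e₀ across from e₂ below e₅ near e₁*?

⟦which supported e₀⟧ = {x : ⟨x, e₀⟩ ∈ ⟦supported⟧} = {e₀, e₁, e₂, e₄, e₅, e₇}
⟦across from e₂⟧ = {x : ⟨x, e₂⟩ ∈ ⟦across from⟧} = {e₁, e₂, e₃, e₄, e₅, e₇}
⟦below e₅⟧ = {x : ⟨x, e₅⟩ ∈ ⟦below⟧} = {e₂, e₃, e₄, e₅, e₆, e₇}
⟦near e₁⟧ = {x : ⟨x, e₁⟩ ∈ ⟦near⟧} = {e₀, e₁, e₂, e₃, e₅}
⟦coin⟧ = {e₀, e₁, e₃, e₄, e₅, e₇}
… ∩ ⟦which supported e₀⟧ = {e₀, e₁, e₃, e₄, e₅, e₇} ∩ {e₀, e₁, e₂, e₄, e₅, e₇} = {e₀, e₁, e₄, e₅, e₇}
… ∩ ⟦across from e₂⟧ = {e₀, e₁, e₄, e₅, e₇} ∩ {e₁, e₂, e₃, e₄, e₅, e₇} = {e₁, e₄, e₅, e₇}
… ∩ ⟦below e₅⟧ = {e₁, e₄, e₅, e₇} ∩ {e₂, e₃, e₄, e₅, e₆, e₇} = {e₄, e₅, e₇}
… ∩ ⟦near e₁⟧ = {e₄, e₅, e₇} ∩ {e₀, e₁, e₂, e₃, e₅} = {e₅}
⟦coin which supported e₀ across from e₂ below e₅ near e₁⟧ = {e₅}, so the cardinality is 1.

1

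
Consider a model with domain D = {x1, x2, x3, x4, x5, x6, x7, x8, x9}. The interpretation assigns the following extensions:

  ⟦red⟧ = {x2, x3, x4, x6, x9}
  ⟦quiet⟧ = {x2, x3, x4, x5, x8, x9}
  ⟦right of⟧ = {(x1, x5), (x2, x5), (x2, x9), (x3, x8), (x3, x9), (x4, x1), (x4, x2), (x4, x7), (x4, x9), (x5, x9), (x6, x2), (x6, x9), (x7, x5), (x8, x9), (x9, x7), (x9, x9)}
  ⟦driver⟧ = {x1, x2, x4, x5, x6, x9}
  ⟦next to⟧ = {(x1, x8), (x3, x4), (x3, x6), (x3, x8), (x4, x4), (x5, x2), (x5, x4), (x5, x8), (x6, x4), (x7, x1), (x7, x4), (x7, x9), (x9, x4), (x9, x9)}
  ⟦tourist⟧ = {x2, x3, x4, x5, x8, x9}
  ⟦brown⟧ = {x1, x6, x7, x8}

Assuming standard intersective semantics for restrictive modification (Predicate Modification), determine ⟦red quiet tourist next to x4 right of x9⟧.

{x3, x4, x9}

⟦next to x4⟧ = {x : ⟨x, x4⟩ ∈ ⟦next to⟧} = {x3, x4, x5, x6, x7, x9}
⟦right of x9⟧ = {x : ⟨x, x9⟩ ∈ ⟦right of⟧} = {x2, x3, x4, x5, x6, x8, x9}
⟦tourist⟧ = {x2, x3, x4, x5, x8, x9}
… ∩ ⟦next to x4⟧ = {x2, x3, x4, x5, x8, x9} ∩ {x3, x4, x5, x6, x7, x9} = {x3, x4, x5, x9}
… ∩ ⟦right of x9⟧ = {x3, x4, x5, x9} ∩ {x2, x3, x4, x5, x6, x8, x9} = {x3, x4, x5, x9}
… ∩ ⟦red⟧ = {x3, x4, x5, x9} ∩ {x2, x3, x4, x6, x9} = {x3, x4, x9}
… ∩ ⟦quiet⟧ = {x3, x4, x9} ∩ {x2, x3, x4, x5, x8, x9} = {x3, x4, x9}
So ⟦red quiet tourist next to x4 right of x9⟧ = {x3, x4, x9}.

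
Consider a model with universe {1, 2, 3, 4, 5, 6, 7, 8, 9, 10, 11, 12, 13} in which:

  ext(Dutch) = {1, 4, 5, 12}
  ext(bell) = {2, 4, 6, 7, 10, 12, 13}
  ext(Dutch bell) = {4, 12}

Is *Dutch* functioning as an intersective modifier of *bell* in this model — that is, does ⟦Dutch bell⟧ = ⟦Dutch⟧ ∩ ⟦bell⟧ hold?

yes

⟦Dutch⟧ ∩ ⟦bell⟧ = {1, 4, 5, 12} ∩ {2, 4, 6, 7, 10, 12, 13} = {4, 12}
Observed ⟦Dutch bell⟧ = {4, 12}.
These coincide, so the modifier is intersective here.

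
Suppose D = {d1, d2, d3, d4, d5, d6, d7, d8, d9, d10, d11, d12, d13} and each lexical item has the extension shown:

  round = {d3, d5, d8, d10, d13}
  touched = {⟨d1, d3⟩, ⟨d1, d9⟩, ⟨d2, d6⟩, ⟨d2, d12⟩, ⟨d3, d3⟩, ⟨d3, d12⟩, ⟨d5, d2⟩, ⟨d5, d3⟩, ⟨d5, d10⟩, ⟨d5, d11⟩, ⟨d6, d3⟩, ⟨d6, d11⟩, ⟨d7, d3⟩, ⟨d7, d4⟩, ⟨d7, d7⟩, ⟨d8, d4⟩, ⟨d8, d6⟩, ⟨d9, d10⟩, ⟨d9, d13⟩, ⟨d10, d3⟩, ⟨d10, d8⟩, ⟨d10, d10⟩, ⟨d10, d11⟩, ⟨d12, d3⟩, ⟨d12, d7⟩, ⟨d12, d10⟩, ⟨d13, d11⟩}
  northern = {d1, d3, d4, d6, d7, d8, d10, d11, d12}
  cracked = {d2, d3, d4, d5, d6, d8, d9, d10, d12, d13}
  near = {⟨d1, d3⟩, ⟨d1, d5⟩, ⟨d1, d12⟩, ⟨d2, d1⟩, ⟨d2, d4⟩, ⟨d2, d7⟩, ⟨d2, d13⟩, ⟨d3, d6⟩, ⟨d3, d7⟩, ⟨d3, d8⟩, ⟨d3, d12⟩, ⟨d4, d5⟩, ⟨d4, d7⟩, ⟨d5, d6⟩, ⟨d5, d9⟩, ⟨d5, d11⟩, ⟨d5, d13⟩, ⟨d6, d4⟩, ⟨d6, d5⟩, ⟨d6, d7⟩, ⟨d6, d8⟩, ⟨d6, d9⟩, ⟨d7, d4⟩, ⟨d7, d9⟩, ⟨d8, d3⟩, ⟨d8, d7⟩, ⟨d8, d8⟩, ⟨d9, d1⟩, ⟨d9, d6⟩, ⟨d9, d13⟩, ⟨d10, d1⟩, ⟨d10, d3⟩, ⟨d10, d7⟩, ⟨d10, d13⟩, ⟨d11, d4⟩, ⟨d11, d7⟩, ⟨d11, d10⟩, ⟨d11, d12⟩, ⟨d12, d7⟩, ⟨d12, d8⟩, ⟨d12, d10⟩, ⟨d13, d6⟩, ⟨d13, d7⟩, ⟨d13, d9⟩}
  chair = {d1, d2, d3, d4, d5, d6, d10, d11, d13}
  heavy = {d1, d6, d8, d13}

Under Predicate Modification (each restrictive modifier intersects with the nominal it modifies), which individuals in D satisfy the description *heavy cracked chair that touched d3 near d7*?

⟦that touched d3⟧ = {x : ⟨x, d3⟩ ∈ ⟦touched⟧} = {d1, d3, d5, d6, d7, d10, d12}
⟦near d7⟧ = {x : ⟨x, d7⟩ ∈ ⟦near⟧} = {d2, d3, d4, d6, d8, d10, d11, d12, d13}
⟦chair⟧ = {d1, d2, d3, d4, d5, d6, d10, d11, d13}
… ∩ ⟦that touched d3⟧ = {d1, d2, d3, d4, d5, d6, d10, d11, d13} ∩ {d1, d3, d5, d6, d7, d10, d12} = {d1, d3, d5, d6, d10}
… ∩ ⟦near d7⟧ = {d1, d3, d5, d6, d10} ∩ {d2, d3, d4, d6, d8, d10, d11, d12, d13} = {d3, d6, d10}
… ∩ ⟦heavy⟧ = {d3, d6, d10} ∩ {d1, d6, d8, d13} = {d6}
… ∩ ⟦cracked⟧ = {d6} ∩ {d2, d3, d4, d5, d6, d8, d9, d10, d12, d13} = {d6}
So ⟦heavy cracked chair that touched d3 near d7⟧ = {d6}.

{d6}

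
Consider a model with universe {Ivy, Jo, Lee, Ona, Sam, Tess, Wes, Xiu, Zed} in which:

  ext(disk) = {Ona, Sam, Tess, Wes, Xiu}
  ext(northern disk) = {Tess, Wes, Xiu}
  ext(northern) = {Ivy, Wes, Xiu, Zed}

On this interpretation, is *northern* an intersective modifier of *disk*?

⟦northern⟧ ∩ ⟦disk⟧ = {Ivy, Wes, Xiu, Zed} ∩ {Ona, Sam, Tess, Wes, Xiu} = {Wes, Xiu}
Observed ⟦northern disk⟧ = {Tess, Wes, Xiu}.
These differ, so the modifier is not intersective in this model.

no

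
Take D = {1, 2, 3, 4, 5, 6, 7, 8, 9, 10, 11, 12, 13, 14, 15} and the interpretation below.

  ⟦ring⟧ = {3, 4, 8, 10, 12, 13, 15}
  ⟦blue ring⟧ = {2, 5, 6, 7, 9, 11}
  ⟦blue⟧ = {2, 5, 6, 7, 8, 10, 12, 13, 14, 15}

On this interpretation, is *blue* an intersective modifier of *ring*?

⟦blue⟧ ∩ ⟦ring⟧ = {2, 5, 6, 7, 8, 10, 12, 13, 14, 15} ∩ {3, 4, 8, 10, 12, 13, 15} = {8, 10, 12, 13, 15}
Observed ⟦blue ring⟧ = {2, 5, 6, 7, 9, 11}.
These differ, so the modifier is not intersective in this model.

no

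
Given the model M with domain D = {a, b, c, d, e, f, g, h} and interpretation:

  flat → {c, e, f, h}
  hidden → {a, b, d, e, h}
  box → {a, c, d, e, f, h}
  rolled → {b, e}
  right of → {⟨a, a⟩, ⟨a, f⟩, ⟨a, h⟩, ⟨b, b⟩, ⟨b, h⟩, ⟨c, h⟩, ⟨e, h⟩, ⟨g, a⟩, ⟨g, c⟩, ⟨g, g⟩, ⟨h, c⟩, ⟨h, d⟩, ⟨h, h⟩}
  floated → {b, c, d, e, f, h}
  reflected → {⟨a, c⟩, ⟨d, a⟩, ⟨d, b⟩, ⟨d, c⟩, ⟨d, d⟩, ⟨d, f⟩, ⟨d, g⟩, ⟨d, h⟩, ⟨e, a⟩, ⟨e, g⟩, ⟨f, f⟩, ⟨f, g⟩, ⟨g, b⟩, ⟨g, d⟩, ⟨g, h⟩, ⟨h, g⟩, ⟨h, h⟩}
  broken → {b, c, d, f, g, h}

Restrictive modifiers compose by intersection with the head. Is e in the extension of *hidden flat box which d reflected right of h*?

⟦which d reflected⟧ = {x : ⟨d, x⟩ ∈ ⟦reflected⟧} = {a, b, c, d, f, g, h}
⟦right of h⟧ = {x : ⟨x, h⟩ ∈ ⟦right of⟧} = {a, b, c, e, h}
⟦box⟧ = {a, c, d, e, f, h}
… ∩ ⟦which d reflected⟧ = {a, c, d, e, f, h} ∩ {a, b, c, d, f, g, h} = {a, c, d, f, h}
… ∩ ⟦right of h⟧ = {a, c, d, f, h} ∩ {a, b, c, e, h} = {a, c, h}
… ∩ ⟦hidden⟧ = {a, c, h} ∩ {a, b, d, e, h} = {a, h}
… ∩ ⟦flat⟧ = {a, h} ∩ {c, e, f, h} = {h}
⟦hidden flat box which d reflected right of h⟧ = {h}; e ∉ this set.

no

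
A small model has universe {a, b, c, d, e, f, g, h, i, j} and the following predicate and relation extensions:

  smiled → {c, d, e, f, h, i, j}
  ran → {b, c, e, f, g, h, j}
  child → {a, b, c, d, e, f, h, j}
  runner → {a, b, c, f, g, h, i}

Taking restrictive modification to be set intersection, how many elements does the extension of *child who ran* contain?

6

⟦who ran⟧ = ⟦ran⟧ = {b, c, e, f, g, h, j}
⟦child⟧ = {a, b, c, d, e, f, h, j}
… ∩ ⟦who ran⟧ = {a, b, c, d, e, f, h, j} ∩ {b, c, e, f, g, h, j} = {b, c, e, f, h, j}
⟦child who ran⟧ = {b, c, e, f, h, j}, so the cardinality is 6.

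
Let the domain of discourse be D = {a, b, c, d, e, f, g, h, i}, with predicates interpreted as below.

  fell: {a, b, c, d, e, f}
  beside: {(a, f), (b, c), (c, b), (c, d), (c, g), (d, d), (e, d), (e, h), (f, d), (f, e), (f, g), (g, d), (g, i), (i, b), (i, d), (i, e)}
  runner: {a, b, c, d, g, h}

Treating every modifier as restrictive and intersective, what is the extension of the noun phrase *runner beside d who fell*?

{c, d}

⟦beside d⟧ = {x : ⟨x, d⟩ ∈ ⟦beside⟧} = {c, d, e, f, g, i}
⟦who fell⟧ = ⟦fell⟧ = {a, b, c, d, e, f}
⟦runner⟧ = {a, b, c, d, g, h}
… ∩ ⟦beside d⟧ = {a, b, c, d, g, h} ∩ {c, d, e, f, g, i} = {c, d, g}
… ∩ ⟦who fell⟧ = {c, d, g} ∩ {a, b, c, d, e, f} = {c, d}
So ⟦runner beside d who fell⟧ = {c, d}.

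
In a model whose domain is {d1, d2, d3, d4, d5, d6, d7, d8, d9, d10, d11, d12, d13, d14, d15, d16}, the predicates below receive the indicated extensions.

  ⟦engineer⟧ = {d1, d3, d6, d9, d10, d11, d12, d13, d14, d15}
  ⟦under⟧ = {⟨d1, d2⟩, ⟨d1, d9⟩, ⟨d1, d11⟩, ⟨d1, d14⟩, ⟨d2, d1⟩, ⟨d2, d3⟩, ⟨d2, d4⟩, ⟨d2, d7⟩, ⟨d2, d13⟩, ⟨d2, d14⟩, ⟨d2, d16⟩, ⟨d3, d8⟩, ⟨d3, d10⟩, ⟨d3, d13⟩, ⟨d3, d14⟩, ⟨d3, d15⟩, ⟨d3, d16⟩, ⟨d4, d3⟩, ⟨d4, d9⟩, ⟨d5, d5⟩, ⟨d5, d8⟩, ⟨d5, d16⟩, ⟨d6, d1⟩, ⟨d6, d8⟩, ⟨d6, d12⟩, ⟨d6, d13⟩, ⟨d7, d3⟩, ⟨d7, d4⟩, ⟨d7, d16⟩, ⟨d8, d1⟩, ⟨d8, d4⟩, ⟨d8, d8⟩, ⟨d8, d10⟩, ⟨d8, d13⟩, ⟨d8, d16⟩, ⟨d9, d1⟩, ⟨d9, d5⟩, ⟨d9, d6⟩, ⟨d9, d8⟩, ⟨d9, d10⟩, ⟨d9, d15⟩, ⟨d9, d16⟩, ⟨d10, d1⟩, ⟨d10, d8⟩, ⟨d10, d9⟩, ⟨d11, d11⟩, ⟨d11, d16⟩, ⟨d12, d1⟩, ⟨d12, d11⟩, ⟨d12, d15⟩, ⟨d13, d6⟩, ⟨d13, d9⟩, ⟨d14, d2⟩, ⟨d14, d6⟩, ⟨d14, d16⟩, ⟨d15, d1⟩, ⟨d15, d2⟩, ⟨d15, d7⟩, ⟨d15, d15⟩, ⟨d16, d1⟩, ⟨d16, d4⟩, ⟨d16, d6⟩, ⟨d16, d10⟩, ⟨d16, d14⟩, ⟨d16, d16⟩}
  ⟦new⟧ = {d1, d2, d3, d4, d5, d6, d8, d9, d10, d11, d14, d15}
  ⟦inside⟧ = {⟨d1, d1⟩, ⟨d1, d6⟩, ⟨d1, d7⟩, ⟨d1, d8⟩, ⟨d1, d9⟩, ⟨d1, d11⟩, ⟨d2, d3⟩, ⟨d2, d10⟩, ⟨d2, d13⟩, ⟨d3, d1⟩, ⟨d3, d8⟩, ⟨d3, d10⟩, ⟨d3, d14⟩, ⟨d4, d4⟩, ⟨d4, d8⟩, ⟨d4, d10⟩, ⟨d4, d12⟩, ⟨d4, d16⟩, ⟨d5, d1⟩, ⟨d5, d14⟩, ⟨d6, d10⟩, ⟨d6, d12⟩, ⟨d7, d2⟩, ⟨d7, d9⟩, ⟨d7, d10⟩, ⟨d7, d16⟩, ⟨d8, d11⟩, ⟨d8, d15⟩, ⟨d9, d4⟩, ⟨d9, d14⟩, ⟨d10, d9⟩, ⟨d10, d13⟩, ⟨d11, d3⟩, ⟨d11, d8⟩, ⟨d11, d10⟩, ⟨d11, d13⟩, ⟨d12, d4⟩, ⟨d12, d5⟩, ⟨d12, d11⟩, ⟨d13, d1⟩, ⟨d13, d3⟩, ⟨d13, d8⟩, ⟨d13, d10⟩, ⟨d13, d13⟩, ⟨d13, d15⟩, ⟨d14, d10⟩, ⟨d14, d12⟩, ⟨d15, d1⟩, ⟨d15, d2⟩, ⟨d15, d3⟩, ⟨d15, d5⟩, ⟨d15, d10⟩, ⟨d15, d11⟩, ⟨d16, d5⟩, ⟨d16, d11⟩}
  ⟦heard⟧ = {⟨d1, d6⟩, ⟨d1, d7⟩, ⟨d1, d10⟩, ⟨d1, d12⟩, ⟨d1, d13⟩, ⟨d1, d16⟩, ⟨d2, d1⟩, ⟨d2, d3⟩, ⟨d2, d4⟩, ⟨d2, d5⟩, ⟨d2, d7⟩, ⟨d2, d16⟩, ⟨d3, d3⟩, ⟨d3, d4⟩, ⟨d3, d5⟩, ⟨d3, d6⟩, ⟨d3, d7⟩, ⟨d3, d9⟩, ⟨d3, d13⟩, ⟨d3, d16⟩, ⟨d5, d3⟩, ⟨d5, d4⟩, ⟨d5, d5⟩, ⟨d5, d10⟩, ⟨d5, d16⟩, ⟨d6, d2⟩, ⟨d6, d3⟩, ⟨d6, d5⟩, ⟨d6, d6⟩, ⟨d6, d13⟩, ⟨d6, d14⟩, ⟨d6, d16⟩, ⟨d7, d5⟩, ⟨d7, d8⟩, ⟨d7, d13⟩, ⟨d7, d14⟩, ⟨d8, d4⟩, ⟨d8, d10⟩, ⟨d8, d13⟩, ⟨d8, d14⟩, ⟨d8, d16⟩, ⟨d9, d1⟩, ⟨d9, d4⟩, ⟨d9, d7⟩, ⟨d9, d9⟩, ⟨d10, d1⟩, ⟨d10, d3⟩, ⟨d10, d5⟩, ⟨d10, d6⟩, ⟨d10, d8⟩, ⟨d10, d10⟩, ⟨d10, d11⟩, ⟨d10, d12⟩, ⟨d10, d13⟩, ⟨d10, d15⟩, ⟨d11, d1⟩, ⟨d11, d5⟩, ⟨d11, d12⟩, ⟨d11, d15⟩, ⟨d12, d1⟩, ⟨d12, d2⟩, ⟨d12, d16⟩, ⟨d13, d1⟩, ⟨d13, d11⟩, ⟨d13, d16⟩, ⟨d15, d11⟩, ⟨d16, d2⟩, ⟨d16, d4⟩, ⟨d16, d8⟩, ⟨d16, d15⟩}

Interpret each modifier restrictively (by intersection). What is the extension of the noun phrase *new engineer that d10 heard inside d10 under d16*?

⟦that d10 heard⟧ = {x : ⟨d10, x⟩ ∈ ⟦heard⟧} = {d1, d3, d5, d6, d8, d10, d11, d12, d13, d15}
⟦inside d10⟧ = {x : ⟨x, d10⟩ ∈ ⟦inside⟧} = {d2, d3, d4, d6, d7, d11, d13, d14, d15}
⟦under d16⟧ = {x : ⟨x, d16⟩ ∈ ⟦under⟧} = {d2, d3, d5, d7, d8, d9, d11, d14, d16}
⟦engineer⟧ = {d1, d3, d6, d9, d10, d11, d12, d13, d14, d15}
… ∩ ⟦that d10 heard⟧ = {d1, d3, d6, d9, d10, d11, d12, d13, d14, d15} ∩ {d1, d3, d5, d6, d8, d10, d11, d12, d13, d15} = {d1, d3, d6, d10, d11, d12, d13, d15}
… ∩ ⟦inside d10⟧ = {d1, d3, d6, d10, d11, d12, d13, d15} ∩ {d2, d3, d4, d6, d7, d11, d13, d14, d15} = {d3, d6, d11, d13, d15}
… ∩ ⟦under d16⟧ = {d3, d6, d11, d13, d15} ∩ {d2, d3, d5, d7, d8, d9, d11, d14, d16} = {d3, d11}
… ∩ ⟦new⟧ = {d3, d11} ∩ {d1, d2, d3, d4, d5, d6, d8, d9, d10, d11, d14, d15} = {d3, d11}
So ⟦new engineer that d10 heard inside d10 under d16⟧ = {d3, d11}.

{d3, d11}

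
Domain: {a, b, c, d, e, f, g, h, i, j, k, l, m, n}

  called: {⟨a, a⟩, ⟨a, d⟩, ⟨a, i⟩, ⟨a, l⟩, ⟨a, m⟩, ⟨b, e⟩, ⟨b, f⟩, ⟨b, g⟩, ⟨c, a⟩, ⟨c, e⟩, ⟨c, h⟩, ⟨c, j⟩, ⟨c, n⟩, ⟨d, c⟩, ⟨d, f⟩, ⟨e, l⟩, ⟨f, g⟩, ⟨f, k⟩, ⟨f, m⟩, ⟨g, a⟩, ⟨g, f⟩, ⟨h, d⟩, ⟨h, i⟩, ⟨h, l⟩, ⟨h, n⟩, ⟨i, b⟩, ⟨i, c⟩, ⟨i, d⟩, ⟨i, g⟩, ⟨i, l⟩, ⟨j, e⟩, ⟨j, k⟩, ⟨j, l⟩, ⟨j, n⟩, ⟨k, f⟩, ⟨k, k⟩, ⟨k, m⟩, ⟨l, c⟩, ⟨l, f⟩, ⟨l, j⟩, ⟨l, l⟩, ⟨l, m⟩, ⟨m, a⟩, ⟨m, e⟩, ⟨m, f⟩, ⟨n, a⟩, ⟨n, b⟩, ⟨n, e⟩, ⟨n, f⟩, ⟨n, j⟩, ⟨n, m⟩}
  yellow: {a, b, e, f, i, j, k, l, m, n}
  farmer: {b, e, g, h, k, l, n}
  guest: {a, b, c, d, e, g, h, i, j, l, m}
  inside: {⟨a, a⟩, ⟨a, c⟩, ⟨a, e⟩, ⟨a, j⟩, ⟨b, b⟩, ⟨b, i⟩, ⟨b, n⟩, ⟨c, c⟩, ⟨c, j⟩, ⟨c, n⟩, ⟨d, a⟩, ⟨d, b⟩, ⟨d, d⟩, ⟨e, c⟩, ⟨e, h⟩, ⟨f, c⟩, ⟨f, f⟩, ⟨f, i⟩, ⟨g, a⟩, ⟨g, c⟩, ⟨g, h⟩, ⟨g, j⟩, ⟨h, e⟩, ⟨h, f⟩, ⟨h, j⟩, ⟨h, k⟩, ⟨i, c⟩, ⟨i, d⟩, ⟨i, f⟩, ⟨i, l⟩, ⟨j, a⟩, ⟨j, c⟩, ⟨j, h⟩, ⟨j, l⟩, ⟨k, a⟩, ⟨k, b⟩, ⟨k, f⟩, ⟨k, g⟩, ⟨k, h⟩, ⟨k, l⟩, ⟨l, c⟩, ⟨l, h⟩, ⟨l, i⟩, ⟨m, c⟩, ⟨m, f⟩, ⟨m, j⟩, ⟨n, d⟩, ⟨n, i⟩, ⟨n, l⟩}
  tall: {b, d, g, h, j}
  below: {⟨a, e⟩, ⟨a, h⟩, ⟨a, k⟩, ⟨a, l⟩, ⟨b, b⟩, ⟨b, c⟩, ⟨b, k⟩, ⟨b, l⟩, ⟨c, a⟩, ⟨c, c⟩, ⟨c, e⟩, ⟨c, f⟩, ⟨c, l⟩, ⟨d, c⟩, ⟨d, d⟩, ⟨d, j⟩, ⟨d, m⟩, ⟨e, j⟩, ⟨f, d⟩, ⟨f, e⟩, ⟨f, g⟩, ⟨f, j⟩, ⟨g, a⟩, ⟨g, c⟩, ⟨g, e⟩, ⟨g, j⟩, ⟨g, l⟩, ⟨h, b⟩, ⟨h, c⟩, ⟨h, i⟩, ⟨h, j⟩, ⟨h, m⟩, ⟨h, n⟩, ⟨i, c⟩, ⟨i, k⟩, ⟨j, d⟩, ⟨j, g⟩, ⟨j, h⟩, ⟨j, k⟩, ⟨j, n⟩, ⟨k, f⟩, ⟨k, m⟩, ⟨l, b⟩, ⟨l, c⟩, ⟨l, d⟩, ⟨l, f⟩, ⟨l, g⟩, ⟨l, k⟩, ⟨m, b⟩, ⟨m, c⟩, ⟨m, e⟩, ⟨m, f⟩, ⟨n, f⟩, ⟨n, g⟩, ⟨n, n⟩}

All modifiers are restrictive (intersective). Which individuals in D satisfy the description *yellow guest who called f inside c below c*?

⟦who called f⟧ = {x : ⟨x, f⟩ ∈ ⟦called⟧} = {b, d, g, k, l, m, n}
⟦inside c⟧ = {x : ⟨x, c⟩ ∈ ⟦inside⟧} = {a, c, e, f, g, i, j, l, m}
⟦below c⟧ = {x : ⟨x, c⟩ ∈ ⟦below⟧} = {b, c, d, g, h, i, l, m}
⟦guest⟧ = {a, b, c, d, e, g, h, i, j, l, m}
… ∩ ⟦who called f⟧ = {a, b, c, d, e, g, h, i, j, l, m} ∩ {b, d, g, k, l, m, n} = {b, d, g, l, m}
… ∩ ⟦inside c⟧ = {b, d, g, l, m} ∩ {a, c, e, f, g, i, j, l, m} = {g, l, m}
… ∩ ⟦below c⟧ = {g, l, m} ∩ {b, c, d, g, h, i, l, m} = {g, l, m}
… ∩ ⟦yellow⟧ = {g, l, m} ∩ {a, b, e, f, i, j, k, l, m, n} = {l, m}
So ⟦yellow guest who called f inside c below c⟧ = {l, m}.

{l, m}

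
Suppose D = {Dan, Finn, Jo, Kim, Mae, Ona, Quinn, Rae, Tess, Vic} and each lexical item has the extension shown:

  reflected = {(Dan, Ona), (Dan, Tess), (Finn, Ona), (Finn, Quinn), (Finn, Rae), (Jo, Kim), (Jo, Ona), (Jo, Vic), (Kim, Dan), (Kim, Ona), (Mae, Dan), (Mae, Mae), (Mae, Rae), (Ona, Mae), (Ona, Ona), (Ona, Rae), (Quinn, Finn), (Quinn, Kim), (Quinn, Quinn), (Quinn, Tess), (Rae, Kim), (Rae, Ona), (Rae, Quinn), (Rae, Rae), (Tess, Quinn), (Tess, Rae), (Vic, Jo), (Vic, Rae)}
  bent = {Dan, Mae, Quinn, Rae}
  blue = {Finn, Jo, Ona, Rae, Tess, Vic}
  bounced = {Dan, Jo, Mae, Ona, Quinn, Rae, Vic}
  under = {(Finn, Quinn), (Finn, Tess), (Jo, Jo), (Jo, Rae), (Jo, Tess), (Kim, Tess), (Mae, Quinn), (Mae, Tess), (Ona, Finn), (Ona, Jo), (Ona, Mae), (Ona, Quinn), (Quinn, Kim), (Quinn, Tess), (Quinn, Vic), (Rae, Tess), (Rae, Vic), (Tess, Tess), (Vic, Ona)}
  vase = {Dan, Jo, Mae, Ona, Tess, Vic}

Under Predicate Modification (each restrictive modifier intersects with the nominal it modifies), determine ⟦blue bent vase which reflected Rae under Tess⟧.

{}

⟦which reflected Rae⟧ = {x : ⟨x, Rae⟩ ∈ ⟦reflected⟧} = {Finn, Mae, Ona, Rae, Tess, Vic}
⟦under Tess⟧ = {x : ⟨x, Tess⟩ ∈ ⟦under⟧} = {Finn, Jo, Kim, Mae, Quinn, Rae, Tess}
⟦vase⟧ = {Dan, Jo, Mae, Ona, Tess, Vic}
… ∩ ⟦which reflected Rae⟧ = {Dan, Jo, Mae, Ona, Tess, Vic} ∩ {Finn, Mae, Ona, Rae, Tess, Vic} = {Mae, Ona, Tess, Vic}
… ∩ ⟦under Tess⟧ = {Mae, Ona, Tess, Vic} ∩ {Finn, Jo, Kim, Mae, Quinn, Rae, Tess} = {Mae, Tess}
… ∩ ⟦blue⟧ = {Mae, Tess} ∩ {Finn, Jo, Ona, Rae, Tess, Vic} = {Tess}
… ∩ ⟦bent⟧ = {Tess} ∩ {Dan, Mae, Quinn, Rae} = ∅
So ⟦blue bent vase which reflected Rae under Tess⟧ = {}.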